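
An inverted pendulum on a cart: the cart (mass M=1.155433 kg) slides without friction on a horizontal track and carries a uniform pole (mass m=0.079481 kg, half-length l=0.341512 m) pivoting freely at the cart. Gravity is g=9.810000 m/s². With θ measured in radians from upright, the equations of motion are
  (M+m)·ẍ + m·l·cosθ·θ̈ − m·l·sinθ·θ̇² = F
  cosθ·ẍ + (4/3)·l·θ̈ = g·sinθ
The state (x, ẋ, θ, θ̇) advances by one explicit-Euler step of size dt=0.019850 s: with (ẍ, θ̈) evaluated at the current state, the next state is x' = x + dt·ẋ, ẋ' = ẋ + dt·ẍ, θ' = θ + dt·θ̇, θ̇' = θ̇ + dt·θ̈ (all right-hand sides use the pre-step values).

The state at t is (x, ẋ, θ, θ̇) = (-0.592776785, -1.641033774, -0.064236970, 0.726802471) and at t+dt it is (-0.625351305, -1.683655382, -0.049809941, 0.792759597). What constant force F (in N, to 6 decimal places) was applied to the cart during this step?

F = -2.560661 N

ẍ = (ẋ'−ẋ)/dt = (-1.683655382−-1.641033774)/0.019850 = -2.147184
θ̈ = (θ̇'−θ̇)/dt = (0.792759597−0.726802471)/0.019850 = 3.322777
sinθ=-0.064193, cosθ=0.997938
F = (M+m)·ẍ + m·l·cosθ·θ̈ − m·l·sinθ·θ̇² = -2.651588 + 0.090006 − -0.000920 = -2.560661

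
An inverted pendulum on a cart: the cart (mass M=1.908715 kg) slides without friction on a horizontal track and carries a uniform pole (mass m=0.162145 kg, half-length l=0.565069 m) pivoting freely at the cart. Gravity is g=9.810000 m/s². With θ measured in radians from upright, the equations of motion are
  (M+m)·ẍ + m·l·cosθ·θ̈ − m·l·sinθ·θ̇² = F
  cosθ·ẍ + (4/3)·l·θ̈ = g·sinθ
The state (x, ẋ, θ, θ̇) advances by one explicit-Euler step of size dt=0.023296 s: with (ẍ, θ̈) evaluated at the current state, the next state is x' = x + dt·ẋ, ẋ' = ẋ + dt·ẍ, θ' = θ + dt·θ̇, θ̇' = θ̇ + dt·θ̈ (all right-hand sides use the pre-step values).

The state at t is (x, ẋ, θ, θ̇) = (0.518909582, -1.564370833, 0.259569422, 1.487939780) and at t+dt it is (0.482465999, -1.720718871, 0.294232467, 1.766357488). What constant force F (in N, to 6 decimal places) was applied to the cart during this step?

ẍ = (ẋ'−ẋ)/dt = (-1.720718871−-1.564370833)/0.023296 = -6.711368
θ̈ = (θ̇'−θ̇)/dt = (1.766357488−1.487939780)/0.023296 = 11.951310
sinθ=0.256664, cosθ=0.966501
F = (M+m)·ẍ + m·l·cosθ·θ̈ − m·l·sinθ·θ̇² = -13.898304 + 1.058334 − 0.052064 = -12.892035

F = -12.892035 N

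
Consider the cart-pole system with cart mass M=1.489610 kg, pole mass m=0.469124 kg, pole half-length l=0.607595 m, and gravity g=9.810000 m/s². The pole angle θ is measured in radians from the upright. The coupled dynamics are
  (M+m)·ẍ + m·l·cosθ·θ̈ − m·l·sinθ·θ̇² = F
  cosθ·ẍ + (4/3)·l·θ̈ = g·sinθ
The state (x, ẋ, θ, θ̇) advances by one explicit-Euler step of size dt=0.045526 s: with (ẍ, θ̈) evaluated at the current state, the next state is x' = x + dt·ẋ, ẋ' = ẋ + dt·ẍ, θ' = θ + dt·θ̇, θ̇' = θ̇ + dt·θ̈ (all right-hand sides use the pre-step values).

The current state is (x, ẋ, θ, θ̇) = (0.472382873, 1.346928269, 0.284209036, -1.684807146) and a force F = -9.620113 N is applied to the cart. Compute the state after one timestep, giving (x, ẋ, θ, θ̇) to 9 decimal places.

(0.533703129, 1.059430856, 0.207506506, -1.189584840)

sinθ=0.280398306, cosθ=0.959883738
temp = (F + m·l·θ̇²·sinθ)/(M+m) = (-9.620113 + 0.226870287)/1.958734 = -4.795568318
θ̈ = (g·sinθ − cosθ·temp)/(l·(4/3 − m·cos²θ/(M+m))) = 10.877790839
ẍ = temp − m·l·θ̈·cosθ/(M+m) = -6.315015888
Euler: x'=0.472382873+0.045526·1.346928269=0.533703129, ẋ'=1.346928269+0.045526·-6.315015888=1.059430856
       θ'=0.284209036+0.045526·-1.684807146=0.207506506, θ̇'=-1.684807146+0.045526·10.877790839=-1.189584840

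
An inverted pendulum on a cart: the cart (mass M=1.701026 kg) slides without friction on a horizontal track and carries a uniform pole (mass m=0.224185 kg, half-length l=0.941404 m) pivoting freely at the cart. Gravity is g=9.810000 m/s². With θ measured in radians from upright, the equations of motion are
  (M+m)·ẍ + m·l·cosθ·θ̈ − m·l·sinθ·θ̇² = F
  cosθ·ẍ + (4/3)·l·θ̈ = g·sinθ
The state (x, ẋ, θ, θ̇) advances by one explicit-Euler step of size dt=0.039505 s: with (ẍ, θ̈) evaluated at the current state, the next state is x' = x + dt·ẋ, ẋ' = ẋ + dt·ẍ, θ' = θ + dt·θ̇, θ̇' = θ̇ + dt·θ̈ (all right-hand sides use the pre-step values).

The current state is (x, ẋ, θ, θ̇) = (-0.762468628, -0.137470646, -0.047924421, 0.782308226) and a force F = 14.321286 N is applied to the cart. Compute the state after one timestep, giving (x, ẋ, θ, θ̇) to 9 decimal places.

sinθ=-0.047906078, cosθ=0.998851845
temp = (F + m·l·θ̇²·sinθ)/(M+m) = (14.321286 + -0.006187696)/1.925211 = 7.435599684
θ̈ = (g·sinθ − cosθ·temp)/(l·(4/3 − m·cos²θ/(M+m))) = -6.891946061
ẍ = temp − m·l·θ̈·cosθ/(M+m) = 8.190252508
Euler: x'=-0.762468628+0.039505·-0.137470646=-0.767899406, ẋ'=-0.137470646+0.039505·8.190252508=0.186085279
       θ'=-0.047924421+0.039505·0.782308226=-0.017019335, θ̇'=0.782308226+0.039505·-6.891946061=0.510041897

(-0.767899406, 0.186085279, -0.017019335, 0.510041897)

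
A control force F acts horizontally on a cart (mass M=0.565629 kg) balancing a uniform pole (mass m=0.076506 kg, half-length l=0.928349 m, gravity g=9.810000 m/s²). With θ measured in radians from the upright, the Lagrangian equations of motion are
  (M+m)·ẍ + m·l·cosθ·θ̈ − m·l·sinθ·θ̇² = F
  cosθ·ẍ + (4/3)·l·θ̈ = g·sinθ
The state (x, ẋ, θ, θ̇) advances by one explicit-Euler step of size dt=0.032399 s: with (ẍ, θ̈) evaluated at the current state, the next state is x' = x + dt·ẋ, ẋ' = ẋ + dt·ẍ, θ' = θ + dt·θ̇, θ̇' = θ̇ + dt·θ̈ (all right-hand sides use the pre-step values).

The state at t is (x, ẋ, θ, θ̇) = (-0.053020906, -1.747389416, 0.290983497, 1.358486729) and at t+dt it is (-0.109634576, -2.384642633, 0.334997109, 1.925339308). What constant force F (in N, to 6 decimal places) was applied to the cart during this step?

F = -11.477302 N

ẍ = (ẋ'−ẋ)/dt = (-2.384642633−-1.747389416)/0.032399 = -19.668916
θ̈ = (θ̇'−θ̇)/dt = (1.925339308−1.358486729)/0.032399 = 17.495990
sinθ=0.286895, cosθ=0.957962
F = (M+m)·ẍ + m·l·cosθ·θ̈ − m·l·sinθ·θ̇² = -12.630100 + 1.190402 − 0.037604 = -11.477302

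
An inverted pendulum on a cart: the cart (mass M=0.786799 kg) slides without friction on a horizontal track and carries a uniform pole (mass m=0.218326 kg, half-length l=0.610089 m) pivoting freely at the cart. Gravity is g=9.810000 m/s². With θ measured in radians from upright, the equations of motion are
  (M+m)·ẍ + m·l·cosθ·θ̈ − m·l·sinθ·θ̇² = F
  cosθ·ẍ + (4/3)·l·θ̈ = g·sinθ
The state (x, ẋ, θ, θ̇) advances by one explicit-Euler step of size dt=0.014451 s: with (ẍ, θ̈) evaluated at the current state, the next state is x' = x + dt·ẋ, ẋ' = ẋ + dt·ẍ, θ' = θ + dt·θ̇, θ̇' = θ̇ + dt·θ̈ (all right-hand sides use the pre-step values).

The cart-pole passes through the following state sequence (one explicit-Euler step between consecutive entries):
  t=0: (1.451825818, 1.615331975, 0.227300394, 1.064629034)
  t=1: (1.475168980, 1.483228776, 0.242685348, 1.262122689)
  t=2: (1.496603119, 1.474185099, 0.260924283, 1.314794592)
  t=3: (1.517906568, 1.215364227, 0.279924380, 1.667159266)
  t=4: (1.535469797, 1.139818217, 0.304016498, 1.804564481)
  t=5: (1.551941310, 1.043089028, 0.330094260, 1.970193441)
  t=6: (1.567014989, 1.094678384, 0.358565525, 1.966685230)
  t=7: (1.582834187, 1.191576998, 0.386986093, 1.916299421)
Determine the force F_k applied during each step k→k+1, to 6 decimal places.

F_0 = -7.448805 N
F_1 = -0.208750 N
F_2 = -14.923534 N
F_3 = -4.139612 N
F_4 = -5.401117 N
F_5 = 3.390070 N
F_6 = 6.124009 N

step 0→1:
  ẍ = (ẋ'−ẋ)/dt = (1.483228776−1.615331975)/0.014451 = -9.141457
  θ̈ = (θ̇'−θ̇)/dt = (1.262122689−1.064629034)/0.014451 = 13.666435
  sinθ=0.225348, cosθ=0.974278
  F = (M+m)·ẍ + m·l·cosθ·θ̈ − m·l·sinθ·θ̇² = -9.188307 + 1.773523 − 0.034021 = -7.448805
step 1→2:
  ẍ = (ẋ'−ẋ)/dt = (1.474185099−1.483228776)/0.014451 = -0.625817
  θ̈ = (θ̇'−θ̇)/dt = (1.314794592−1.262122689)/0.014451 = 3.644862
  sinθ=0.240310, cosθ=0.970696
  F = (M+m)·ẍ + m·l·cosθ·θ̈ − m·l·sinθ·θ̇² = -0.629024 + 0.471263 − 0.050989 = -0.208750
step 2→3:
  ẍ = (ẋ'−ẋ)/dt = (1.215364227−1.474185099)/0.014451 = -17.910240
  θ̈ = (θ̇'−θ̇)/dt = (1.667159266−1.314794592)/0.014451 = 24.383411
  sinθ=0.257974, cosθ=0.966152
  F = (M+m)·ẍ + m·l·cosθ·θ̈ − m·l·sinθ·θ̇² = -18.002030 + 3.137896 − 0.059400 = -14.923534
step 3→4:
  ẍ = (ẋ'−ẋ)/dt = (1.139818217−1.215364227)/0.014451 = -5.227736
  θ̈ = (θ̇'−θ̇)/dt = (1.804564481−1.667159266)/0.014451 = 9.508353
  sinθ=0.276283, cosθ=0.961076
  F = (M+m)·ẍ + m·l·cosθ·θ̈ − m·l·sinθ·θ̇² = -5.254528 + 1.217200 − 0.102284 = -4.139612
step 4→5:
  ẍ = (ẋ'−ẋ)/dt = (1.043089028−1.139818217)/0.014451 = -6.693598
  θ̈ = (θ̇'−θ̇)/dt = (1.970193441−1.804564481)/0.014451 = 11.461419
  sinθ=0.299355, cosθ=0.954142
  F = (M+m)·ẍ + m·l·cosθ·θ̈ − m·l·sinθ·θ̇² = -6.727903 + 1.456632 − 0.129846 = -5.401117
step 5→6:
  ẍ = (ẋ'−ẋ)/dt = (1.094678384−1.043089028)/0.014451 = 3.569951
  θ̈ = (θ̇'−θ̇)/dt = (1.966685230−1.970193441)/0.014451 = -0.242766
  sinθ=0.324132, cosθ=0.946012
  F = (M+m)·ẍ + m·l·cosθ·θ̈ − m·l·sinθ·θ̇² = 3.588247 + -0.030590 − 0.167586 = 3.390070
step 6→7:
  ẍ = (ẋ'−ẋ)/dt = (1.191576998−1.094678384)/0.014451 = 6.705322
  θ̈ = (θ̇'−θ̇)/dt = (1.916299421−1.966685230)/0.014451 = -3.486666
  sinθ=0.350931, cosθ=0.936401
  F = (M+m)·ẍ + m·l·cosθ·θ̈ − m·l·sinθ·θ̇² = 6.739687 + -0.434882 − 0.180797 = 6.124009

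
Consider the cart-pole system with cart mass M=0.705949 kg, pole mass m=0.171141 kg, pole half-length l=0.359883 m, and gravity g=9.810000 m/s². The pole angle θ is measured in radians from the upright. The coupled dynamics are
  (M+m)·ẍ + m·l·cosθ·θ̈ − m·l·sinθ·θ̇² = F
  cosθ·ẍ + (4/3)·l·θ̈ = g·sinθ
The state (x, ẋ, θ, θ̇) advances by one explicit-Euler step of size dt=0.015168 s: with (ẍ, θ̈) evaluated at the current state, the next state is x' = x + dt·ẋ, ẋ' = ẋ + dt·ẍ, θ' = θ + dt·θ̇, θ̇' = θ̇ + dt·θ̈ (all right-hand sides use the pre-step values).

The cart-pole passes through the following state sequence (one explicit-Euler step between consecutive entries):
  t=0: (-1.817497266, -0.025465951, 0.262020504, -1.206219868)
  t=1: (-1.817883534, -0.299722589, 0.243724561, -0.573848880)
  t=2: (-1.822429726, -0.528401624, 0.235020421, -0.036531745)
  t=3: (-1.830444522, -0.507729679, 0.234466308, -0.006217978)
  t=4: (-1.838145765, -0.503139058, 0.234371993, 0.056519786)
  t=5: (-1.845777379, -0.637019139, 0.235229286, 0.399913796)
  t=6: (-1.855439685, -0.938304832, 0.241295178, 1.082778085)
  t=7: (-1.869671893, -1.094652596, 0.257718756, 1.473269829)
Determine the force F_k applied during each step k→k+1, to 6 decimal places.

F_0 = -13.401965 N
F_1 = -11.110933 N
F_2 = 1.315044 N
F_3 = 0.513233 N
F_4 = -6.385411 N
F_5 = -14.727691 N
F_6 = -7.518386 N

step 0→1:
  ẍ = (ẋ'−ẋ)/dt = (-0.299722589−-0.025465951)/0.015168 = -18.081266
  θ̈ = (θ̇'−θ̇)/dt = (-0.573848880−-1.206219868)/0.015168 = 41.691125
  sinθ=0.259033, cosθ=0.965869
  F = (M+m)·ẍ + m·l·cosθ·θ̈ − m·l·sinθ·θ̇² = -15.858897 + 2.480145 − 0.023213 = -13.401965
step 1→2:
  ẍ = (ẋ'−ẋ)/dt = (-0.528401624−-0.299722589)/0.015168 = -15.076413
  θ̈ = (θ̇'−θ̇)/dt = (-0.036531745−-0.573848880)/0.015168 = 35.424389
  sinθ=0.241319, cosθ=0.970446
  F = (M+m)·ẍ + m·l·cosθ·θ̈ − m·l·sinθ·θ̇² = -13.223371 + 2.117333 − 0.004894 = -11.110933
step 2→3:
  ẍ = (ẋ'−ẋ)/dt = (-0.507729679−-0.528401624)/0.015168 = 1.362866
  θ̈ = (θ̇'−θ̇)/dt = (-0.006217978−-0.036531745)/0.015168 = 1.998534
  sinθ=0.232863, cosθ=0.972510
  F = (M+m)·ẍ + m·l·cosθ·θ̈ − m·l·sinθ·θ̇² = 1.195356 + 0.119707 − 0.000019 = 1.315044
step 3→4:
  ẍ = (ẋ'−ẋ)/dt = (-0.503139058−-0.507729679)/0.015168 = 0.302652
  θ̈ = (θ̇'−θ̇)/dt = (0.056519786−-0.006217978)/0.015168 = 4.136192
  sinθ=0.232324, cosθ=0.972638
  F = (M+m)·ẍ + m·l·cosθ·θ̈ − m·l·sinθ·θ̇² = 0.265453 + 0.247781 − 0.000001 = 0.513233
step 4→5:
  ẍ = (ẋ'−ẋ)/dt = (-0.637019139−-0.503139058)/0.015168 = -8.826482
  θ̈ = (θ̇'−θ̇)/dt = (0.399913796−0.056519786)/0.015168 = 22.639373
  sinθ=0.232232, cosθ=0.972660
  F = (M+m)·ẍ + m·l·cosθ·θ̈ − m·l·sinθ·θ̇² = -7.741619 + 1.356254 − 0.000046 = -6.385411
step 5→6:
  ẍ = (ẋ'−ẋ)/dt = (-0.938304832−-0.637019139)/0.015168 = -19.863244
  θ̈ = (θ̇'−θ̇)/dt = (1.082778085−0.399913796)/0.015168 = 45.020061
  sinθ=0.233066, cosθ=0.972461
  F = (M+m)·ẍ + m·l·cosθ·θ̈ − m·l·sinθ·θ̇² = -17.421853 + 2.696458 − 0.002296 = -14.727691
step 6→7:
  ẍ = (ẋ'−ẋ)/dt = (-1.094652596−-0.938304832)/0.015168 = -10.307738
  θ̈ = (θ̇'−θ̇)/dt = (1.473269829−1.082778085)/0.015168 = 25.744445
  sinθ=0.238960, cosθ=0.971029
  F = (M+m)·ẍ + m·l·cosθ·θ̈ − m·l·sinθ·θ̇² = -9.040814 + 1.539683 − 0.017255 = -7.518386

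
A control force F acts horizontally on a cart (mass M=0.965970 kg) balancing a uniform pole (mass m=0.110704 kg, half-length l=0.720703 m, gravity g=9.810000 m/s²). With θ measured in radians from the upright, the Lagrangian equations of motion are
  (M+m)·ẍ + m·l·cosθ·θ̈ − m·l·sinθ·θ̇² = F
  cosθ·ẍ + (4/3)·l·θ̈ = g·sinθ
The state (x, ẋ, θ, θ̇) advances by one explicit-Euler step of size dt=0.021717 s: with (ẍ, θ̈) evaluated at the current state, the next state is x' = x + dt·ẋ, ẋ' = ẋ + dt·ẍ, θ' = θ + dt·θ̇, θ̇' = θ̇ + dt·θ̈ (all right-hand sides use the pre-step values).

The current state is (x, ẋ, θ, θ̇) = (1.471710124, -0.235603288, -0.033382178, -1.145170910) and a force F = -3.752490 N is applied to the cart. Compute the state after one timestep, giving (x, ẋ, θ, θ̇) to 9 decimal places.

(1.466593527, -0.317092151, -0.058251855, -1.067816315)

sinθ=-0.033375978, cosθ=0.999442867
temp = (F + m·l·θ̇²·sinθ)/(M+m) = (-3.752490 + -0.003492161)/1.076674 = -3.488504562
θ̈ = (g·sinθ − cosθ·temp)/(l·(4/3 − m·cos²θ/(M+m))) = 3.561937421
ẍ = temp − m·l·θ̈·cosθ/(M+m) = -3.752307529
Euler: x'=1.471710124+0.021717·-0.235603288=1.466593527, ẋ'=-0.235603288+0.021717·-3.752307529=-0.317092151
       θ'=-0.033382178+0.021717·-1.145170910=-0.058251855, θ̇'=-1.145170910+0.021717·3.561937421=-1.067816315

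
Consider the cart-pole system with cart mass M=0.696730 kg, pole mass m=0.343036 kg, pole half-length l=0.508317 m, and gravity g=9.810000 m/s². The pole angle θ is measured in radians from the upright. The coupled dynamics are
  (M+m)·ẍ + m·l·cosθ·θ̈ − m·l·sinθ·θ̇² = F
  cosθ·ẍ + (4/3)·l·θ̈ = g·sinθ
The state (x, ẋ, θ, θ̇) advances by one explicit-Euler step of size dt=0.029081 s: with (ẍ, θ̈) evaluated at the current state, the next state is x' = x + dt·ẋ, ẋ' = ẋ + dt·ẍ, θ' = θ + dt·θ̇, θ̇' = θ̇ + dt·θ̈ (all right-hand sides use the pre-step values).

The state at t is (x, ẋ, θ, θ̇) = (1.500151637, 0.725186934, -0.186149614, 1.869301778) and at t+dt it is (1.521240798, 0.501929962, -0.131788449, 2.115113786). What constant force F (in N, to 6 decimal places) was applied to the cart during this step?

ẍ = (ẋ'−ẋ)/dt = (0.501929962−0.725186934)/0.029081 = -7.677073
θ̈ = (θ̇'−θ̇)/dt = (2.115113786−1.869301778)/0.029081 = 8.452667
sinθ=-0.185076, cosθ=0.982724
F = (M+m)·ẍ + m·l·cosθ·θ̈ − m·l·sinθ·θ̇² = -7.982360 + 1.448437 − -0.112768 = -6.421155

F = -6.421155 N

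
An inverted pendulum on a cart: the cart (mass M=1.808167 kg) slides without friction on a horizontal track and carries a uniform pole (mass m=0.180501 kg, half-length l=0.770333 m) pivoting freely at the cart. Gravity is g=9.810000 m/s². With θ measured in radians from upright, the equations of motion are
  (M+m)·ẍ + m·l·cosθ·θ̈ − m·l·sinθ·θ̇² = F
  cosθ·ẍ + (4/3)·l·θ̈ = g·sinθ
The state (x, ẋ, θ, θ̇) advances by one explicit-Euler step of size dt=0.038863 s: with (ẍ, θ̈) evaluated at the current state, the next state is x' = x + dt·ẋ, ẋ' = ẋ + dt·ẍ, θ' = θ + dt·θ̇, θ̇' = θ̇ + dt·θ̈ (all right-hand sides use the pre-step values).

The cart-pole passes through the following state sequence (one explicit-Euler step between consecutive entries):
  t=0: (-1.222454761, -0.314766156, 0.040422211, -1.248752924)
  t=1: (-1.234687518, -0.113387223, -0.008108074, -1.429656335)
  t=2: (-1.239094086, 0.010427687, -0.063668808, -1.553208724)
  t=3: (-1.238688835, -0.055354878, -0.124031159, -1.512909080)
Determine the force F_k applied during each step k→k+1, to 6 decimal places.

F_0 = 9.649332 N
F_1 = 5.896030 N
F_2 = -3.200939 N

step 0→1:
  ẍ = (ẋ'−ẋ)/dt = (-0.113387223−-0.314766156)/0.038863 = 5.181765
  θ̈ = (θ̇'−θ̇)/dt = (-1.429656335−-1.248752924)/0.038863 = -4.654901
  sinθ=0.040411, cosθ=0.999183
  F = (M+m)·ẍ + m·l·cosθ·θ̈ − m·l·sinθ·θ̇² = 10.304810 + -0.646716 − 0.008762 = 9.649332
step 1→2:
  ẍ = (ẋ'−ẋ)/dt = (0.010427687−-0.113387223)/0.038863 = 3.185933
  θ̈ = (θ̇'−θ̇)/dt = (-1.553208724−-1.429656335)/0.038863 = -3.179178
  sinθ=-0.008108, cosθ=0.999967
  F = (M+m)·ẍ + m·l·cosθ·θ̈ − m·l·sinθ·θ̇² = 6.335763 + -0.442037 − -0.002304 = 5.896030
step 2→3:
  ẍ = (ẋ'−ẋ)/dt = (-0.055354878−0.010427687)/0.038863 = -1.692679
  θ̈ = (θ̇'−θ̇)/dt = (-1.512909080−-1.553208724)/0.038863 = 1.036967
  sinθ=-0.063626, cosθ=0.997974
  F = (M+m)·ẍ + m·l·cosθ·θ̈ − m·l·sinθ·θ̇² = -3.366176 + 0.143894 − -0.021343 = -3.200939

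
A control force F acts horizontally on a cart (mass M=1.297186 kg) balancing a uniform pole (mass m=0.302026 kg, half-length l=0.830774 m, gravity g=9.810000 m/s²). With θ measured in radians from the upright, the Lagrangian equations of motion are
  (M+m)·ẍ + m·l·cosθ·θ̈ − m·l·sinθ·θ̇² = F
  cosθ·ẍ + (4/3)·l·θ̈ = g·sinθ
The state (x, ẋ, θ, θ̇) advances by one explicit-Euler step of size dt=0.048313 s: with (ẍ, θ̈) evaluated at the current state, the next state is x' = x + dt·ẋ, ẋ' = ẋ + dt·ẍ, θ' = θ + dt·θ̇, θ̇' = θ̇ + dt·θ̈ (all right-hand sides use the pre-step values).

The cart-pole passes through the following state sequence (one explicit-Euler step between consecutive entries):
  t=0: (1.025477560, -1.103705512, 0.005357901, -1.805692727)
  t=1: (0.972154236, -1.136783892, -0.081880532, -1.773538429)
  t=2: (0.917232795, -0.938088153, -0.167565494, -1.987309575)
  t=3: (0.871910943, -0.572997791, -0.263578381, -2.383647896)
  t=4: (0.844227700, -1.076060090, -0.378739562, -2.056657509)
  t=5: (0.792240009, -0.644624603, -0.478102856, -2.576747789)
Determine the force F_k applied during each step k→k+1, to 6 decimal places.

step 0→1:
  ẍ = (ẋ'−ẋ)/dt = (-1.136783892−-1.103705512)/0.048313 = -0.684668
  θ̈ = (θ̇'−θ̇)/dt = (-1.773538429−-1.805692727)/0.048313 = 0.665541
  sinθ=0.005358, cosθ=0.999986
  F = (M+m)·ẍ + m·l·cosθ·θ̈ − m·l·sinθ·θ̇² = -1.094930 + 0.166992 − 0.004383 = -0.932321
step 1→2:
  ẍ = (ẋ'−ẋ)/dt = (-0.938088153−-1.136783892)/0.048313 = 4.112676
  θ̈ = (θ̇'−θ̇)/dt = (-1.987309575−-1.773538429)/0.048313 = -4.424713
  sinθ=-0.081789, cosθ=0.996650
  F = (M+m)·ẍ + m·l·cosθ·θ̈ − m·l·sinθ·θ̇² = 6.577042 + -1.106509 − -0.064551 = 5.535084
step 2→3:
  ẍ = (ẋ'−ẋ)/dt = (-0.572997791−-0.938088153)/0.048313 = 7.556773
  θ̈ = (θ̇'−θ̇)/dt = (-2.383647896−-1.987309575)/0.048313 = -8.203554
  sinθ=-0.166782, cosθ=0.985994
  F = (M+m)·ẍ + m·l·cosθ·θ̈ − m·l·sinθ·θ̇² = 12.084882 + -2.029567 − -0.165276 = 10.220590
step 3→4:
  ẍ = (ẋ'−ẋ)/dt = (-1.076060090−-0.572997791)/0.048313 = -10.412566
  θ̈ = (θ̇'−θ̇)/dt = (-2.056657509−-2.383647896)/0.048313 = 6.768166
  sinθ=-0.260537, cosθ=0.965464
  F = (M+m)·ẍ + m·l·cosθ·θ̈ − m·l·sinθ·θ̇² = -16.651900 + 1.639586 − -0.371433 = -14.640881
step 4→5:
  ẍ = (ẋ'−ẋ)/dt = (-0.644624603−-1.076060090)/0.048313 = 8.930008
  θ̈ = (θ̇'−θ̇)/dt = (-2.576747789−-2.056657509)/0.048313 = -10.765017
  sinθ=-0.369750, cosθ=0.929131
  F = (M+m)·ẍ + m·l·cosθ·θ̈ − m·l·sinθ·θ̇² = 14.280976 + -2.509684 − -0.392427 = 12.163719

F_0 = -0.932321 N
F_1 = 5.535084 N
F_2 = 10.220590 N
F_3 = -14.640881 N
F_4 = 12.163719 N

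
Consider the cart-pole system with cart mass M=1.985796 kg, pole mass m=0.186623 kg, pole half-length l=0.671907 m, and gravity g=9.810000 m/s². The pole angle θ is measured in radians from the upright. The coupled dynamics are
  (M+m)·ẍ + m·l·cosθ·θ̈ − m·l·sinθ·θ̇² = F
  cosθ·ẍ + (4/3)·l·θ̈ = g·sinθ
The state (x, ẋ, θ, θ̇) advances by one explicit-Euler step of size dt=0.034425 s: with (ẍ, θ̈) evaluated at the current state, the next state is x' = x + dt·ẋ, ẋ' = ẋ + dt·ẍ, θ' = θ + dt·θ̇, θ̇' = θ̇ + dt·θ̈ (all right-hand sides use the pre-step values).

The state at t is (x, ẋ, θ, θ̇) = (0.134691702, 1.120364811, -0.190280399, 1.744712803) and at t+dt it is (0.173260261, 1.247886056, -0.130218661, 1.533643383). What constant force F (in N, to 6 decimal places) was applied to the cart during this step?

ẍ = (ẋ'−ẋ)/dt = (1.247886056−1.120364811)/0.034425 = 3.704321
θ̈ = (θ̇'−θ̇)/dt = (1.533643383−1.744712803)/0.034425 = -6.131283
sinθ=-0.189134, cosθ=0.981951
F = (M+m)·ẍ + m·l·cosθ·θ̈ − m·l·sinθ·θ̇² = 8.047337 + -0.754946 − -0.072193 = 7.364584

F = 7.364584 N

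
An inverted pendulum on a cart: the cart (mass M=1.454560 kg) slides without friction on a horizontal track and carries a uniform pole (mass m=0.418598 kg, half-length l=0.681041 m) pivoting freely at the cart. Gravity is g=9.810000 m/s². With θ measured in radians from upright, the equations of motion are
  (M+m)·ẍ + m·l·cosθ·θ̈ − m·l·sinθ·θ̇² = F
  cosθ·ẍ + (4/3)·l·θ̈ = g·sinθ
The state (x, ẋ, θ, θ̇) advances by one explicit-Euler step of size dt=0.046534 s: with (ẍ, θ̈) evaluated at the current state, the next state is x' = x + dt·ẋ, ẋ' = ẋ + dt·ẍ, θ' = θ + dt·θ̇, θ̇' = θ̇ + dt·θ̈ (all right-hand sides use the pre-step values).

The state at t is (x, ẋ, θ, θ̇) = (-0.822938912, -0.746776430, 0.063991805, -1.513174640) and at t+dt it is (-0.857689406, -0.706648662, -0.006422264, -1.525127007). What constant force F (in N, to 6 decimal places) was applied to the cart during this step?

F = 1.500468 N

ẍ = (ẋ'−ẋ)/dt = (-0.706648662−-0.746776430)/0.046534 = 0.862332
θ̈ = (θ̇'−θ̇)/dt = (-1.525127007−-1.513174640)/0.046534 = -0.256852
sinθ=0.063948, cosθ=0.997953
F = (M+m)·ẍ + m·l·cosθ·θ̈ − m·l·sinθ·θ̇² = 1.615285 + -0.073074 − 0.041742 = 1.500468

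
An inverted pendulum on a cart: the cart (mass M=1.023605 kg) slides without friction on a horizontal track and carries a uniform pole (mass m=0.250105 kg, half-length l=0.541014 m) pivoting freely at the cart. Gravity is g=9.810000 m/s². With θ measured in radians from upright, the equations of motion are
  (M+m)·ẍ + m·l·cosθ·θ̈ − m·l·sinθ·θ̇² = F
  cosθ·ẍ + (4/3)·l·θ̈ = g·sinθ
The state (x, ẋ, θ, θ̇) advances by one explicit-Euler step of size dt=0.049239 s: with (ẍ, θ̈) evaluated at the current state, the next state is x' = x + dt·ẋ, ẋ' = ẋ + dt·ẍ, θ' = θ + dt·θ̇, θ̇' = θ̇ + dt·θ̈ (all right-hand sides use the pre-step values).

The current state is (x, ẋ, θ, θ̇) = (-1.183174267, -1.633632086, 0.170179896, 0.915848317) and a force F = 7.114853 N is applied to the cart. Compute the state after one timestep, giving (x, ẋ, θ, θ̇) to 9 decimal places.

sinθ=0.169359649, cosθ=0.985554316
temp = (F + m·l·θ̇²·sinθ)/(M+m) = (7.114853 + 0.019221529)/1.273710 = 5.601019485
θ̈ = (g·sinθ − cosθ·temp)/(l·(4/3 − m·cos²θ/(M+m))) = -6.242161106
ẍ = temp − m·l·θ̈·cosθ/(M+m) = 6.254565027
Euler: x'=-1.183174267+0.049239·-1.633632086=-1.263612677, ẋ'=-1.633632086+0.049239·6.254565027=-1.325663559
       θ'=0.170179896+0.049239·0.915848317=0.215275351, θ̇'=0.915848317+0.049239·-6.242161106=0.608490546

(-1.263612677, -1.325663559, 0.215275351, 0.608490546)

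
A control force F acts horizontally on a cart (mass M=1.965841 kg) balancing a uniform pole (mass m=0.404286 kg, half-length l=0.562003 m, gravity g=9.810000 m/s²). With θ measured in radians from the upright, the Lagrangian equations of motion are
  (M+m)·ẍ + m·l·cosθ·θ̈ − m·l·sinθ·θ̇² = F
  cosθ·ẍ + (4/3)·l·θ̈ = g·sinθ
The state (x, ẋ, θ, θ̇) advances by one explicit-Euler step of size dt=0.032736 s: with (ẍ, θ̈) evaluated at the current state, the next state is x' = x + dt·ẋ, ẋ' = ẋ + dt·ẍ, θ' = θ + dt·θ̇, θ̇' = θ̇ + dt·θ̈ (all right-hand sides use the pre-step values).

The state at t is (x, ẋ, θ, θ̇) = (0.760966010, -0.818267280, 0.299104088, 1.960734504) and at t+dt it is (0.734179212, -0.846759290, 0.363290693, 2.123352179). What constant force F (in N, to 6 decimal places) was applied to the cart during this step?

F = -1.241683 N

ẍ = (ẋ'−ẋ)/dt = (-0.846759290−-0.818267280)/0.032736 = -0.870357
θ̈ = (θ̇'−θ̇)/dt = (2.123352179−1.960734504)/0.032736 = 4.967549
sinθ=0.294664, cosθ=0.955601
F = (M+m)·ẍ + m·l·cosθ·θ̈ − m·l·sinθ·θ̇² = -2.062857 + 1.078564 − 0.257390 = -1.241683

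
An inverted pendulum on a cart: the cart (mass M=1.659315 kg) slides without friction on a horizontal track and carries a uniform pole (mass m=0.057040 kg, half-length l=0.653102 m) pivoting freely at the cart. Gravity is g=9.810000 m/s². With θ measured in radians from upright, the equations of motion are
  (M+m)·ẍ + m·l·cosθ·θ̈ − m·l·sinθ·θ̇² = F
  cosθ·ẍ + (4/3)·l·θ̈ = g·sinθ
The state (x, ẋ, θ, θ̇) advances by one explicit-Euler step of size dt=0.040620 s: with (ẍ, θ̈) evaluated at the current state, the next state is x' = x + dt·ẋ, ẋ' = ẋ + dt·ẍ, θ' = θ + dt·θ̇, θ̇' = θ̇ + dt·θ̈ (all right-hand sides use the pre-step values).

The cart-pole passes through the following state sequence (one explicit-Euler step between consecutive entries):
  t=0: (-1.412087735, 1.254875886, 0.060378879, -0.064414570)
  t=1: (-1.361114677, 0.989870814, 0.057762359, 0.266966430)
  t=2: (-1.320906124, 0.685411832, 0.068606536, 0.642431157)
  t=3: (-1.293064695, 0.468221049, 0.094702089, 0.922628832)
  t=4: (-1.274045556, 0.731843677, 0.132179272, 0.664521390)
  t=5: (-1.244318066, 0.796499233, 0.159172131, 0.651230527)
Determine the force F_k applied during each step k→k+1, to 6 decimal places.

F_0 = -10.894159 N
F_1 = -12.520977 N
F_2 = -8.921853 N
F_3 = 10.900444 N
F_4 = 2.717701 N

step 0→1:
  ẍ = (ẋ'−ẋ)/dt = (0.989870814−1.254875886)/0.040620 = -6.524005
  θ̈ = (θ̇'−θ̇)/dt = (0.266966430−-0.064414570)/0.040620 = 8.158075
  sinθ=0.060342, cosθ=0.998178
  F = (M+m)·ẍ + m·l·cosθ·θ̈ − m·l·sinθ·θ̇² = -11.197508 + 0.303358 − 0.000009 = -10.894159
step 1→2:
  ẍ = (ẋ'−ẋ)/dt = (0.685411832−0.989870814)/0.040620 = -7.495297
  θ̈ = (θ̇'−θ̇)/dt = (0.642431157−0.266966430)/0.040620 = 9.243346
  sinθ=0.057730, cosθ=0.998332
  F = (M+m)·ẍ + m·l·cosθ·θ̈ − m·l·sinθ·θ̇² = -12.864591 + 0.343768 − 0.000153 = -12.520977
step 2→3:
  ẍ = (ẋ'−ẋ)/dt = (0.468221049−0.685411832)/0.040620 = -5.346893
  θ̈ = (θ̇'−θ̇)/dt = (0.922628832−0.642431157)/0.040620 = 6.898023
  sinθ=0.068553, cosθ=0.997647
  F = (M+m)·ẍ + m·l·cosθ·θ̈ − m·l·sinθ·θ̇² = -9.177166 + 0.256367 − 0.001054 = -8.921853
step 3→4:
  ẍ = (ẋ'−ẋ)/dt = (0.731843677−0.468221049)/0.040620 = 6.489971
  θ̈ = (θ̇'−θ̇)/dt = (0.664521390−0.922628832)/0.040620 = -6.354196
  sinθ=0.094561, cosθ=0.995519
  F = (M+m)·ẍ + m·l·cosθ·θ̈ − m·l·sinθ·θ̇² = 11.139094 + -0.235652 − 0.002999 = 10.900444
step 4→5:
  ẍ = (ẋ'−ẋ)/dt = (0.796499233−0.731843677)/0.040620 = 1.591717
  θ̈ = (θ̇'−θ̇)/dt = (0.651230527−0.664521390)/0.040620 = -0.327200
  sinθ=0.131795, cosθ=0.991277
  F = (M+m)·ẍ + m·l·cosθ·θ̈ − m·l·sinθ·θ̇² = 2.731952 + -0.012083 − 0.002168 = 2.717701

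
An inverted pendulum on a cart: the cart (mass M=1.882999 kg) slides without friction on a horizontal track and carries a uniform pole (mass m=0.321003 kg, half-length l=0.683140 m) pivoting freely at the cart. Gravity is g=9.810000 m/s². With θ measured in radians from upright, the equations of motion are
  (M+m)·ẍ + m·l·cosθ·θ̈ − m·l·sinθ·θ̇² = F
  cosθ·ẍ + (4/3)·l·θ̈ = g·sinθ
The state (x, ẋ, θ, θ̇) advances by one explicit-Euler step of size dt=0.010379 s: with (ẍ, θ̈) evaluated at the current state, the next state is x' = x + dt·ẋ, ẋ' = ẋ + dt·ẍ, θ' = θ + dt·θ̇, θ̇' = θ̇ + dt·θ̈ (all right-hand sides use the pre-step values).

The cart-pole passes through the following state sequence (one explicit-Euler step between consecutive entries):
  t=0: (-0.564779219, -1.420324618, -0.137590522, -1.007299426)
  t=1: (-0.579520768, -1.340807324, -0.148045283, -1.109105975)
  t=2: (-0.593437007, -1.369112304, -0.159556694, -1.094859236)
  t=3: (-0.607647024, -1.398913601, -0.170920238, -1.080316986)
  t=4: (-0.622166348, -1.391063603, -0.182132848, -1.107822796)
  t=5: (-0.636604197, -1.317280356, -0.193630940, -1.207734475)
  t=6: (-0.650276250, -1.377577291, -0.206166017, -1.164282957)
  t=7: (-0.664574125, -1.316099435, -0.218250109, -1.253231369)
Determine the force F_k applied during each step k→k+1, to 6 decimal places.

step 0→1:
  ẍ = (ẋ'−ẋ)/dt = (-1.340807324−-1.420324618)/0.010379 = 7.661364
  θ̈ = (θ̇'−θ̇)/dt = (-1.109105975−-1.007299426)/0.010379 = -9.808898
  sinθ=-0.137157, cosθ=0.990549
  F = (M+m)·ẍ + m·l·cosθ·θ̈ − m·l·sinθ·θ̇² = 16.885661 + -2.130665 − -0.030518 = 14.785514
step 1→2:
  ẍ = (ẋ'−ẋ)/dt = (-1.369112304−-1.340807324)/0.010379 = -2.727139
  θ̈ = (θ̇'−θ̇)/dt = (-1.094859236−-1.109105975)/0.010379 = 1.372650
  sinθ=-0.147505, cosθ=0.989061
  F = (M+m)·ẍ + m·l·cosθ·θ̈ − m·l·sinθ·θ̇² = -6.010621 + 0.297716 − -0.039790 = -5.673115
step 2→3:
  ẍ = (ẋ'−ẋ)/dt = (-1.398913601−-1.369112304)/0.010379 = -2.871307
  θ̈ = (θ̇'−θ̇)/dt = (-1.080316986−-1.094859236)/0.010379 = 1.401123
  sinθ=-0.158881, cosθ=0.987298
  F = (M+m)·ẍ + m·l·cosθ·θ̈ − m·l·sinθ·θ̇² = -6.328367 + 0.303349 − -0.041764 = -5.983253
step 3→4:
  ẍ = (ẋ'−ẋ)/dt = (-1.391063603−-1.398913601)/0.010379 = 0.756335
  θ̈ = (θ̇'−θ̇)/dt = (-1.107822796−-1.080316986)/0.010379 = -2.650141
  sinθ=-0.170089, cosθ=0.985429
  F = (M+m)·ẍ + m·l·cosθ·θ̈ − m·l·sinθ·θ̇² = 1.666963 + -0.572681 − -0.043531 = 1.137813
step 4→5:
  ẍ = (ẋ'−ẋ)/dt = (-1.317280356−-1.391063603)/0.010379 = 7.108897
  θ̈ = (θ̇'−θ̇)/dt = (-1.207734475−-1.107822796)/0.010379 = -9.626330
  sinθ=-0.181128, cosθ=0.983460
  F = (M+m)·ẍ + m·l·cosθ·θ̈ − m·l·sinθ·θ̇² = 15.668024 + -2.076042 − -0.048747 = 13.640729
step 5→6:
  ẍ = (ẋ'−ẋ)/dt = (-1.377577291−-1.317280356)/0.010379 = -5.809513
  θ̈ = (θ̇'−θ̇)/dt = (-1.164282957−-1.207734475)/0.010379 = 4.186484
  sinθ=-0.192423, cosθ=0.981312
  F = (M+m)·ẍ + m·l·cosθ·θ̈ − m·l·sinθ·θ̇² = -12.804178 + 0.900897 − -0.061549 = -11.841732
step 6→7:
  ẍ = (ẋ'−ẋ)/dt = (-1.316099435−-1.377577291)/0.010379 = 5.923293
  θ̈ = (θ̇'−θ̇)/dt = (-1.253231369−-1.164282957)/0.010379 = -8.570037
  sinθ=-0.204709, cosθ=0.978823
  F = (M+m)·ẍ + m·l·cosθ·θ̈ − m·l·sinθ·θ̇² = 13.054949 + -1.839525 − -0.060852 = 11.276276

F_0 = 14.785514 N
F_1 = -5.673115 N
F_2 = -5.983253 N
F_3 = 1.137813 N
F_4 = 13.640729 N
F_5 = -11.841732 N
F_6 = 11.276276 N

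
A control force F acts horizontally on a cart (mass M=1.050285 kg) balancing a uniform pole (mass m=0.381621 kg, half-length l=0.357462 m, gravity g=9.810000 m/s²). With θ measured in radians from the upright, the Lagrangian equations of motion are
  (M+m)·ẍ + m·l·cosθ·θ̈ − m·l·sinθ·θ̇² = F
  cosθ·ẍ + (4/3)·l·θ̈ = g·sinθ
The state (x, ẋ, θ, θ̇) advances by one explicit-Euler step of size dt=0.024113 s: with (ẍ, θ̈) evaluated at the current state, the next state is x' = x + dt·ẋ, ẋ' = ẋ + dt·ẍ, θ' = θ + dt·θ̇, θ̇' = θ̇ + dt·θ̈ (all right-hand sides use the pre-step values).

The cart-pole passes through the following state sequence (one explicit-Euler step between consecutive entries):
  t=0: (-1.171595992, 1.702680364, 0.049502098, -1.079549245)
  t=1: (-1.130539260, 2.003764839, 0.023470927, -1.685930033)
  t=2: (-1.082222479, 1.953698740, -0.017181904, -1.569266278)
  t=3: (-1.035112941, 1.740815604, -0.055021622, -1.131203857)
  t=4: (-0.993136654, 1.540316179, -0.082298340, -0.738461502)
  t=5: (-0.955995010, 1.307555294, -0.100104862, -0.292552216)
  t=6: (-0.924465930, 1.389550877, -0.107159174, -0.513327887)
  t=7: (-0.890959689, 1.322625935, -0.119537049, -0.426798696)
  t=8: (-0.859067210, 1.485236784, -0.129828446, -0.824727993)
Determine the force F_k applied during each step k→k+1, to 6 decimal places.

step 0→1:
  ẍ = (ẋ'−ẋ)/dt = (2.003764839−1.702680364)/0.024113 = 12.486396
  θ̈ = (θ̇'−θ̇)/dt = (-1.685930033−-1.079549245)/0.024113 = -25.147464
  sinθ=0.049482, cosθ=0.998775
  F = (M+m)·ẍ + m·l·cosθ·θ̈ − m·l·sinθ·θ̇² = 17.879346 + -3.426289 − 0.007867 = 14.445190
step 1→2:
  ẍ = (ẋ'−ẋ)/dt = (1.953698740−2.003764839)/0.024113 = -2.076311
  θ̈ = (θ̇'−θ̇)/dt = (-1.569266278−-1.685930033)/0.024113 = 4.838210
  sinθ=0.023469, cosθ=0.999725
  F = (M+m)·ẍ + m·l·cosθ·θ̈ − m·l·sinθ·θ̇² = -2.973083 + 0.659823 − 0.009100 = -2.322360
step 2→3:
  ẍ = (ẋ'−ẋ)/dt = (1.740815604−1.953698740)/0.024113 = -8.828563
  θ̈ = (θ̇'−θ̇)/dt = (-1.131203857−-1.569266278)/0.024113 = 18.167064
  sinθ=-0.017181, cosθ=0.999852
  F = (M+m)·ẍ + m·l·cosθ·θ̈ − m·l·sinθ·θ̇² = -12.641672 + 2.477894 − -0.005772 = -10.158006
step 3→4:
  ẍ = (ẋ'−ẋ)/dt = (1.540316179−1.740815604)/0.024113 = -8.314993
  θ̈ = (θ̇'−θ̇)/dt = (-0.738461502−-1.131203857)/0.024113 = 16.287577
  sinθ=-0.054994, cosθ=0.998487
  F = (M+m)·ẍ + m·l·cosθ·θ̈ − m·l·sinθ·θ̇² = -11.906288 + 2.218508 − -0.009600 = -9.678181
step 4→5:
  ẍ = (ẋ'−ẋ)/dt = (1.307555294−1.540316179)/0.024113 = -9.652921
  θ̈ = (θ̇'−θ̇)/dt = (-0.292552216−-0.738461502)/0.024113 = 18.492485
  sinθ=-0.082205, cosθ=0.996615
  F = (M+m)·ẍ + m·l·cosθ·θ̈ − m·l·sinθ·θ̇² = -13.822076 + 2.514114 − -0.006115 = -11.301846
step 5→6:
  ẍ = (ẋ'−ẋ)/dt = (1.389550877−1.307555294)/0.024113 = 3.400472
  θ̈ = (θ̇'−θ̇)/dt = (-0.513327887−-0.292552216)/0.024113 = -9.155877
  sinθ=-0.099938, cosθ=0.994994
  F = (M+m)·ẍ + m·l·cosθ·θ̈ − m·l·sinθ·θ̇² = 4.869156 + -1.242746 − -0.001167 = 3.627577
step 6→7:
  ẍ = (ẋ'−ẋ)/dt = (1.322625935−1.389550877)/0.024113 = -2.775471
  θ̈ = (θ̇'−θ̇)/dt = (-0.426798696−-0.513327887)/0.024113 = 3.588487
  sinθ=-0.106954, cosθ=0.994264
  F = (M+m)·ẍ + m·l·cosθ·θ̈ − m·l·sinθ·θ̇² = -3.974214 + 0.486716 − -0.003845 = -3.483654
step 7→8:
  ẍ = (ẋ'−ẋ)/dt = (1.485236784−1.322625935)/0.024113 = 6.743700
  θ̈ = (θ̇'−θ̇)/dt = (-0.824727993−-0.426798696)/0.024113 = -16.502687
  sinθ=-0.119253, cosθ=0.992864
  F = (M+m)·ẍ + m·l·cosθ·θ̈ − m·l·sinθ·θ̇² = 9.656345 + -2.235149 − -0.002963 = 7.424159

F_0 = 14.445190 N
F_1 = -2.322360 N
F_2 = -10.158006 N
F_3 = -9.678181 N
F_4 = -11.301846 N
F_5 = 3.627577 N
F_6 = -3.483654 N
F_7 = 7.424159 N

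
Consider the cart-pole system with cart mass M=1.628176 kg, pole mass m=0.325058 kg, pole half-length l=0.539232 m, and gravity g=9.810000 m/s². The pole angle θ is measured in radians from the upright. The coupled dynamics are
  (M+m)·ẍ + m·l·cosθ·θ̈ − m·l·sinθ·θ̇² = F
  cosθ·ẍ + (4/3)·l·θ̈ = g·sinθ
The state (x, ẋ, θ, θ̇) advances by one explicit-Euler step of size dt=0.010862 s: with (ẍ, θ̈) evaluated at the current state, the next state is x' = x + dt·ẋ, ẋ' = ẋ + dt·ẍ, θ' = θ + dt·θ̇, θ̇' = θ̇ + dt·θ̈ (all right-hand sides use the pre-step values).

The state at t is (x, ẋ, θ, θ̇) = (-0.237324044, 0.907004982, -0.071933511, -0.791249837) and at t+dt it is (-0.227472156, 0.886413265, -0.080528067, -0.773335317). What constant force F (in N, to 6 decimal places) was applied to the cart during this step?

F = -3.406629 N

ẍ = (ẋ'−ẋ)/dt = (0.886413265−0.907004982)/0.010862 = -1.895757
θ̈ = (θ̇'−θ̇)/dt = (-0.773335317−-0.791249837)/0.010862 = 1.649284
sinθ=-0.071871, cosθ=0.997414
F = (M+m)·ẍ + m·l·cosθ·θ̈ − m·l·sinθ·θ̇² = -3.702858 + 0.288342 − -0.007887 = -3.406629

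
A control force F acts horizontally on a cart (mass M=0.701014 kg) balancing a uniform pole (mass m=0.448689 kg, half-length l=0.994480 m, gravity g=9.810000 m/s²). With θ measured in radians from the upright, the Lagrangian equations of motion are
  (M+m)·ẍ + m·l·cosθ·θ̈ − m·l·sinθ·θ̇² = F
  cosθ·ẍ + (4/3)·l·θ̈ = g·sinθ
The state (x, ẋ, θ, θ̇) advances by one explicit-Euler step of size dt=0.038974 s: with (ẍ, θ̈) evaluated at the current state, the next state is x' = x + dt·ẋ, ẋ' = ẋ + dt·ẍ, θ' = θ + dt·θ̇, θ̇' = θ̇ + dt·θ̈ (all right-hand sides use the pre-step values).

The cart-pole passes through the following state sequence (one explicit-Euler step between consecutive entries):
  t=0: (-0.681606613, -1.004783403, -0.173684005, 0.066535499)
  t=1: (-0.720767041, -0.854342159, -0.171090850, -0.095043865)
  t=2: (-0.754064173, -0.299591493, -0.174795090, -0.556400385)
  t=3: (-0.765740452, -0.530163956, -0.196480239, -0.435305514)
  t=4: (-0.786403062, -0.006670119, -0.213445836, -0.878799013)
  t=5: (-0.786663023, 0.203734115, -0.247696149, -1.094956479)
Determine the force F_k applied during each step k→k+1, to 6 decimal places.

step 0→1:
  ẍ = (ẋ'−ẋ)/dt = (-0.854342159−-1.004783403)/0.038974 = 3.860041
  θ̈ = (θ̇'−θ̇)/dt = (-0.095043865−0.066535499)/0.038974 = -4.145824
  sinθ=-0.172812, cosθ=0.984955
  F = (M+m)·ẍ + m·l·cosθ·θ̈ − m·l·sinθ·θ̇² = 4.437901 + -1.822085 − -0.000341 = 2.616157
step 1→2:
  ẍ = (ẋ'−ẋ)/dt = (-0.299591493−-0.854342159)/0.038974 = 14.233865
  θ̈ = (θ̇'−θ̇)/dt = (-0.556400385−-0.095043865)/0.038974 = -11.837546
  sinθ=-0.170257, cosθ=0.985400
  F = (M+m)·ẍ + m·l·cosθ·θ̈ − m·l·sinθ·θ̇² = 16.364718 + -5.204938 − -0.000686 = 11.160466
step 2→3:
  ẍ = (ẋ'−ẋ)/dt = (-0.530163956−-0.299591493)/0.038974 = -5.916058
  θ̈ = (θ̇'−θ̇)/dt = (-0.435305514−-0.556400385)/0.038974 = 3.107068
  sinθ=-0.173906, cosθ=0.984762
  F = (M+m)·ẍ + m·l·cosθ·θ̈ − m·l·sinθ·θ̇² = -6.801710 + 1.365286 − -0.024023 = -5.412401
step 3→4:
  ẍ = (ẋ'−ẋ)/dt = (-0.006670119−-0.530163956)/0.038974 = 13.431873
  θ̈ = (θ̇'−θ̇)/dt = (-0.878799013−-0.435305514)/0.038974 = -11.379214
  sinθ=-0.195219, cosθ=0.980760
  F = (M+m)·ẍ + m·l·cosθ·θ̈ − m·l·sinθ·θ̇² = 15.442665 + -4.979852 − -0.016506 = 10.479320
step 4→5:
  ẍ = (ẋ'−ẋ)/dt = (0.203734115−-0.006670119)/0.038974 = 5.398579
  θ̈ = (θ̇'−θ̇)/dt = (-1.094956479−-0.878799013)/0.038974 = -5.546197
  sinθ=-0.211829, cosθ=0.977307
  F = (M+m)·ẍ + m·l·cosθ·θ̈ − m·l·sinθ·θ̇² = 6.206763 + -2.418620 − -0.072997 = 3.861140

F_0 = 2.616157 N
F_1 = 11.160466 N
F_2 = -5.412401 N
F_3 = 10.479320 N
F_4 = 3.861140 N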